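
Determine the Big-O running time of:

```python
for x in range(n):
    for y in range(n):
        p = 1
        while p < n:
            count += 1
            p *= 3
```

Time complexity: O(n^2 log n).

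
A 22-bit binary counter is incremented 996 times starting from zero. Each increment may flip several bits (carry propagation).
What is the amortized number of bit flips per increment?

Bit i flips on every 2^i-th increment, so over 996 increments bit i flips floor(996/2^i) times. Summing over i: total flips < 2 * 996. Amortized: < 2 = O(1) per increment.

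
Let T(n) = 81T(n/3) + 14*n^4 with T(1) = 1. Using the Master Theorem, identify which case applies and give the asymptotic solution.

a=81, b=3, f(n)=14*n^4.
log_3(81) = 4, so n^(log_b(a)) = n^4.
f(n) = Theta(n^4), so Case 2 applies.
T(n) = Theta(n^4 log n).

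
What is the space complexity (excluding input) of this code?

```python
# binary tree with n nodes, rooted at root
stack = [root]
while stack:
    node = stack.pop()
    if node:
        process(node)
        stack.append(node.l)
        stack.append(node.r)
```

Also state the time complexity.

Space complexity: O(n).
Auxiliary storage grows linearly with the input size n in the worst case.
Time complexity: O(n).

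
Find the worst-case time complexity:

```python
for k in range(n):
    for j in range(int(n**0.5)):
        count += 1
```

Time complexity: O(n * sqrt(n)).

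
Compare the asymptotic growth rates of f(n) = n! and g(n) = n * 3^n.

f(n) = n! grows faster: by Stirling n! ~ (n/e)^n sqrt(2*pi*n); (n/e)^n eventually dominates n * 3^n.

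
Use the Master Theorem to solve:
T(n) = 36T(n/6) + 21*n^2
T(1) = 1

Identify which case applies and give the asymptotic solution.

a=36, b=6, f(n)=21*n^2.
log_6(36) = 2, so n^(log_b(a)) = n^2.
f(n) = Theta(n^2), so Case 2 applies.
T(n) = Theta(n^2 log n).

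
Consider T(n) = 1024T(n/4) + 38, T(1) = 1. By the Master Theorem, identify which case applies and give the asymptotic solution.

a=1024, b=4, f(n)=38.
log_4(1024) = 5 > 0.
Since f(n) = O(n^0) is polynomially smaller than n^5, Case 1 applies.
T(n) = Theta(n^5).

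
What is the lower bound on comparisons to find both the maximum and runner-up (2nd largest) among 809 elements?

Lower bound: finding the max needs 809-1 comparisons. By an adversary weight-doubling argument, the maximum element must personally win at least ceil(log_2(809)) = 10 comparisons in any correct algorithm. The 2nd largest is among those 10 direct losers, and distinguishing it requires 10-1 more comparisons. Total >= 809-1 + 10-1 = 817. A balanced tournament achieves this bound exactly.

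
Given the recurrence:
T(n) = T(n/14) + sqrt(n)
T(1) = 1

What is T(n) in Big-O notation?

Each level contributes sqrt(n/14^k). Geometric series with ratio 1/sqrt(14) < 1 sums to O(sqrt(n)).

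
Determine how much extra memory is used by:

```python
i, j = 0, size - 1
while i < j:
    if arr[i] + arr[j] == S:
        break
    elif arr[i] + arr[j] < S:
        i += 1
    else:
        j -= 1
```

Space complexity: O(1).
Only a constant amount of auxiliary storage is used; nothing grows with n.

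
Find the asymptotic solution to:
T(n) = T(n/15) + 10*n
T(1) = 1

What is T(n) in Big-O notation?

Geometric series: 10*n*(1 + 1/15 + 1/15^2 + ...) = O(n). T(n) = O(n).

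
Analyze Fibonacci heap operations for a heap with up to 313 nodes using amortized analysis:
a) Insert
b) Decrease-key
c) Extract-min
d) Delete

Fibonacci heaps use lazy consolidation. Potential function Phi = t + 2m (t = number of trees, m = marked nodes).
- Insert: O(1) actual, Delta Phi = +1 (one new tree) => O(1) amortized.
- Decrease-key: with c cascading cuts, actual cost is O(c); Delta Phi <= c - 2(c-1) + 2 = 4 - c (c new trees; >= c-1 marks cleared; <= 1 new mark). Amortized O(c) + (4 - c) = O(1).
- Extract-min: O(D(n) + t) actual; consolidation drops t to <= D(n)+1, so Delta Phi pays for the t term. D(n) = O(log n) for n = 313 => O(log n) amortized.
- Delete: decrease-key to -inf then extract-min = O(log n).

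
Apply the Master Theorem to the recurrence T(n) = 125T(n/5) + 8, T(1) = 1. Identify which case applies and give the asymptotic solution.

a=125, b=5, f(n)=8.
log_5(125) = 3 > 0.
Since f(n) = O(n^0) is polynomially smaller than n^3, Case 1 applies.
T(n) = Theta(n^3).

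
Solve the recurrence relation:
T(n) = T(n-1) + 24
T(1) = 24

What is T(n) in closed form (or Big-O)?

Unrolling: T(n) = T(n-1) + 24 = T(n-2) + 2*24 = ... = T(1) + (n-1)*24 = 24 + (n-1)*24 = 24n.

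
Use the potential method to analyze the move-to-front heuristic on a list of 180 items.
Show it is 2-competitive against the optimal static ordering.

Let Phi = number of inversions between the MTF list and the optimal static list (0 <= Phi <= C(180,2)). Accessing an element at MTF position k and optimal position j: the move-to-front destroys all k-1 inversions in front of it that are not in front in optimal (>= k-j of them) and creates at most j-1 new ones. Amortized cost <= k + (j-1) - (k-j) = 2j - 1 <= 2 * optimal cost.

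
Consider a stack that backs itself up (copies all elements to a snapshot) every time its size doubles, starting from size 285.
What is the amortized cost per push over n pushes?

Backups occur at sizes 285, 570, 1140, ..., copying 285 + 570 + 1140 + ... <= 2n elements total (geometric series). Spread over n pushes, the amortized backup cost is O(1) per push.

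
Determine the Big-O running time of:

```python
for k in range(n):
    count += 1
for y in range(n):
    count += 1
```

Time complexity: O(n).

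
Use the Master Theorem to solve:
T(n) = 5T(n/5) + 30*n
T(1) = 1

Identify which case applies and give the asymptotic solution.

a=5, b=5, f(n)=30*n.
log_5(5) = 1, so n^(log_b(a)) = n.
f(n) = Theta(n), so Case 2 applies.
T(n) = Theta(n log n).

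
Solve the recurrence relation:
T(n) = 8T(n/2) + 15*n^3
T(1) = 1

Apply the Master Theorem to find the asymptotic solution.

a=8, b=2, f(n)=15*n^3. log_2(8) = 3. Case 2: T(n) = O(n^3 log n).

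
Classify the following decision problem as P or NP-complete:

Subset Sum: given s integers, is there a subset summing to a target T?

This problem is NP-complete: one of Karp's 21 NP-complete problems.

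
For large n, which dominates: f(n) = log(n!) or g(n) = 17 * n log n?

f(n) = log(n!) and g(n) = 17 * n log n are Theta of each other: Stirling: log(n!) = n log n - n + O(log n) = Theta(n log n); the constant 17 doesn't change the Theta class.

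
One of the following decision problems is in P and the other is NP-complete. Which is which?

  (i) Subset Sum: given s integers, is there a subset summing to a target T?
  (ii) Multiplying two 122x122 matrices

(i) is NP-complete: one of Karp's 21 NP-complete problems.
(ii) is P: the schoolbook algorithm runs in O(n^3).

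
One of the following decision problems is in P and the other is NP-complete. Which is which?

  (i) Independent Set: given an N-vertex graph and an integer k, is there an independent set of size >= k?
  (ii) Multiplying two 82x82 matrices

(i) is NP-complete: complement of Clique (with k part of the input).
(ii) is P: the schoolbook algorithm runs in O(n^3).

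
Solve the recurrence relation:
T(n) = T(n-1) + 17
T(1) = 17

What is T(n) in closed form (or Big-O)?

Unrolling: T(n) = T(n-1) + 17 = T(n-2) + 2*17 = ... = T(1) + (n-1)*17 = 17 + (n-1)*17 = 17n.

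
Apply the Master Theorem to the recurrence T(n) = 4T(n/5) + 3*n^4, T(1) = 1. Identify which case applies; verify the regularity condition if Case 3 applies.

a=4, b=5, f(n)=3*n^4.
log_5(4) = 0.8614 < 4.
f(n) = Omega(n^(0.8614+epsilon)) for some epsilon > 0, so Case 3 is the candidate.
Regularity: a*f(n/b) = 4*3*(n/5)^4 = (4/625)*3*n^4 <= c*f(n) with c = 4/625 < 1. Satisfied.
Case 3: T(n) = Theta(n^4).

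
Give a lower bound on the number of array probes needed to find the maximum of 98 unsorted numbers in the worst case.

Adversary: any unprobed cell could hold a value larger than everything seen so far. If fewer than 98 cells are probed, the adversary places the max in an unprobed cell. So all 98 cells must be examined; together with 98-1 comparisons this is tight.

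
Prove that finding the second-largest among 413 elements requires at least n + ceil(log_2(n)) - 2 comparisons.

Lower bound (adversary): identifying the maximum requires 413-1 comparisons (each eliminates one candidate). Assign weight 1 to each element; on each comparison the adversary lets the heavier side win and gives it the loser's weight. The max ends with weight 413, but each comparison it wins at most doubles its weight, so the max must win >= ceil(log_2(413)) = 9 comparisons. The second-largest is one of those 9 direct losers to the max, and identifying which one is largest needs >= 9-1 further comparisons. Total >= 413-1 + 9-1 = 420.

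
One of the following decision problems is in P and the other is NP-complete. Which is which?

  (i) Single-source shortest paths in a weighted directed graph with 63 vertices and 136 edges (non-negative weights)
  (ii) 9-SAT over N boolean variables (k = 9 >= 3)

(i) is P: Dijkstra's algorithm runs in O((V+E) log V).
(ii) is NP-complete: 3-SAT is NP-complete (Cook-Levin); k-SAT for k>=3 reduces from 3-SAT.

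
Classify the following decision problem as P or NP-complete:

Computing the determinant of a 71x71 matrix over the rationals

This problem is in P: Gaussian elimination runs in O(n^3).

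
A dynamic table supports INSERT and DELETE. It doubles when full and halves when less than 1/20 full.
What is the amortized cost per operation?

Using potential function Phi = |2*num_items - table_size| when load > 1/2, and Phi = table_size/2 - num_items otherwise. The gap of 1/20 vs 1/2 for shrinking prevents thrashing. Both insert and delete have O(1) amortized cost.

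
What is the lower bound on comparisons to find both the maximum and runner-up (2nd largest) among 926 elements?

Lower bound: finding the max needs 926-1 comparisons. By an adversary weight-doubling argument, the maximum element must personally win at least ceil(log_2(926)) = 10 comparisons in any correct algorithm. The 2nd largest is among those 10 direct losers, and distinguishing it requires 10-1 more comparisons. Total >= 926-1 + 10-1 = 934. A balanced tournament achieves this bound exactly.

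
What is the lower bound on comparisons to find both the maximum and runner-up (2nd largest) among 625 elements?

Lower bound: finding the max needs 625-1 comparisons. By an adversary weight-doubling argument, the maximum element must personally win at least ceil(log_2(625)) = 10 comparisons in any correct algorithm. The 2nd largest is among those 10 direct losers, and distinguishing it requires 10-1 more comparisons. Total >= 625-1 + 10-1 = 633. A balanced tournament achieves this bound exactly.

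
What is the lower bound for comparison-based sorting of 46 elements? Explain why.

A comparison-based sorting algorithm corresponds to a decision tree. With 46! possible permutations, the tree has 46! leaves. The height is at least log_2(46!) = Omega(n log n) by Stirling's approximation.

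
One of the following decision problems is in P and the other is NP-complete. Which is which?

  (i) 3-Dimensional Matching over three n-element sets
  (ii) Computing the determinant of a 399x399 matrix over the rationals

(i) is NP-complete: one of Karp's 21 NP-complete problems.
(ii) is P: Gaussian elimination runs in O(n^3).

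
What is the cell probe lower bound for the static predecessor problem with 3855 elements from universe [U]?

The Patrascu-Thorup lower bound shows any data structure on n = 3855 elements using O(n * polylog(n)) space requires Omega(log log U) query time. van Emde Boas trees achieve O(log log U) with O(U) space.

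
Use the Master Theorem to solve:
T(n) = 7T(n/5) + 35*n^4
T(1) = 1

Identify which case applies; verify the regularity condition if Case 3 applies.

a=7, b=5, f(n)=35*n^4.
log_5(7) = 1.209 < 4.
f(n) = Omega(n^(1.209+epsilon)) for some epsilon > 0, so Case 3 is the candidate.
Regularity: a*f(n/b) = 7*35*(n/5)^4 = (7/625)*35*n^4 <= c*f(n) with c = 7/625 < 1. Satisfied.
Case 3: T(n) = Theta(n^4).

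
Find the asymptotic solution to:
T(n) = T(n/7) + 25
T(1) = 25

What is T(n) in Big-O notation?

Each step divides n by 7 and adds 25. After log_7(n) steps, T(n) = O(log n).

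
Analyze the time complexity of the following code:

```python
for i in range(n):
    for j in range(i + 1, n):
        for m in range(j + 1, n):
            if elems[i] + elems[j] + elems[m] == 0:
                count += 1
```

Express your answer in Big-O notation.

Time complexity: O(n^3).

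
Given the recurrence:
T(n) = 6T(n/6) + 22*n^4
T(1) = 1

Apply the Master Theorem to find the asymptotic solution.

a=6, b=6, f(n)=22*n^4. log_6(6) = 1 < 4. Case 3: T(n) = O(n^4).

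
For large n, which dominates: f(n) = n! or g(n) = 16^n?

f(n) = n! grows faster: n!/16^n -> infinity by Stirling.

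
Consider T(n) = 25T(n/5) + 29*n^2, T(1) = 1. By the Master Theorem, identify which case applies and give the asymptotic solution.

a=25, b=5, f(n)=29*n^2.
log_5(25) = 2, so n^(log_b(a)) = n^2.
f(n) = Theta(n^2), so Case 2 applies.
T(n) = Theta(n^2 log n).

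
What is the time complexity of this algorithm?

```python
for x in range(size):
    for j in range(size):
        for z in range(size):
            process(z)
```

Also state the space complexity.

Time complexity: O(n^3).
Space complexity: O(1).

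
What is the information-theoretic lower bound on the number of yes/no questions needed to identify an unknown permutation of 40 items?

There are 40! = 815915283247897734345611269596115894272000000000 permutations. Each yes/no question gives at most 1 bit, so at least ceil(log_2(815915283247897734345611269596115894272000000000)) = 160 questions are needed.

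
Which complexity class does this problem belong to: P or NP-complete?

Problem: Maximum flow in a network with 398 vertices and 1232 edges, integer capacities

This problem is in P: Edmonds-Karp / push-relabel run in polynomial time.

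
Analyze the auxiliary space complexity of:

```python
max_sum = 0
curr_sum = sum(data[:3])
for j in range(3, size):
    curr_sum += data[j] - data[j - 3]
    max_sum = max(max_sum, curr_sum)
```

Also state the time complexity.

Space complexity: O(1).
Only a constant amount of auxiliary storage is used; nothing grows with n.
Time complexity: O(n).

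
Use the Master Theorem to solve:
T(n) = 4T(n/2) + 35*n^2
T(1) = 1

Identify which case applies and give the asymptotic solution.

a=4, b=2, f(n)=35*n^2.
log_2(4) = 2, so n^(log_b(a)) = n^2.
f(n) = Theta(n^2), so Case 2 applies.
T(n) = Theta(n^2 log n).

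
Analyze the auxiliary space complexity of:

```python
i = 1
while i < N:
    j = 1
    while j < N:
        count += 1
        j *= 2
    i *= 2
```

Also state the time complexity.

Space complexity: O(1).
Only a constant amount of auxiliary storage is used; nothing grows with n.
Time complexity: O(log^2 n).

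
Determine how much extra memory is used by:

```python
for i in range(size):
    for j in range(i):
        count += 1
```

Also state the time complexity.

Space complexity: O(1).
Only a constant amount of auxiliary storage is used; nothing grows with n.
Time complexity: O(n^2).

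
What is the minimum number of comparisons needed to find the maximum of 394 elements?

Finding the maximum requires 393 comparisons. Each comparison eliminates exactly one candidate. With 394 candidates, we need 393 eliminations.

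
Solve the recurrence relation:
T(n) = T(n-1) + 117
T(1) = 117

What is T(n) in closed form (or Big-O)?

Unrolling: T(n) = T(n-1) + 117 = T(n-2) + 2*117 = ... = T(1) + (n-1)*117 = 117 + (n-1)*117 = 117n.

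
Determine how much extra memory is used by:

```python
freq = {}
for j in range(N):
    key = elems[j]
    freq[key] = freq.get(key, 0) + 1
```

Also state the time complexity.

Space complexity: O(n).
Auxiliary storage grows linearly with the input size n in the worst case.
Time complexity: O(n).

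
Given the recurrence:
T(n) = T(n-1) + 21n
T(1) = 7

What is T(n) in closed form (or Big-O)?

Unrolling: T(n) = 7 + 21*(2 + 3 + ... + n) = 7 + 21*(n(n+1)/2 - 1) = O(n^2).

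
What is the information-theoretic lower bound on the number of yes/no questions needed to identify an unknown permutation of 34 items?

There are 34! = 295232799039604140847618609643520000000 permutations. Each yes/no question gives at most 1 bit, so at least ceil(log_2(295232799039604140847618609643520000000)) = 128 questions are needed.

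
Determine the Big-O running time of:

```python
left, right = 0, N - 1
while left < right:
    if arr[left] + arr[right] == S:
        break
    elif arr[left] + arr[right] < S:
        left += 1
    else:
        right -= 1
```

Time complexity: O(n).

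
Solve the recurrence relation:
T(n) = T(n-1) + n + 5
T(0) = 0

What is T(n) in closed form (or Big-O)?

Dominant term in sum is 1*sum(i, i=1..n) = 1*n*(n+1)/2 = O(n^2).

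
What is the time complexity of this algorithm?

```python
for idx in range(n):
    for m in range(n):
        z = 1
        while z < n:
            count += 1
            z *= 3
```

Time complexity: O(n^2 log n).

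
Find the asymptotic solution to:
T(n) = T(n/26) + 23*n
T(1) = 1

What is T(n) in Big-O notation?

Geometric series: 23*n*(1 + 1/26 + 1/26^2 + ...) = O(n). T(n) = O(n).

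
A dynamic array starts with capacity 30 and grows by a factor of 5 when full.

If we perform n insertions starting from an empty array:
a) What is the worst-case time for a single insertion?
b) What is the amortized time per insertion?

(a) Worst-case single insertion: O(n) -- when the array is full at capacity c, the resize copies all c elements, and c can be Theta(n).
(b) Resizes happen at sizes 30, 150, 750, ... Total copy cost for n insertions: 30 + 150 + ... = O(n) (geometric series with ratio 1/5). Amortized cost per insertion: O(n)/n = O(1).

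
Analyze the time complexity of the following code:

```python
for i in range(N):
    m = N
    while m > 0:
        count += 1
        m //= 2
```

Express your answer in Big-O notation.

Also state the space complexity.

Time complexity: O(n log n).
Space complexity: O(1).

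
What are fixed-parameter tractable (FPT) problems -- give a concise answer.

A problem parameterized by k is FPT if it can be solved in time f(k) * n^O(1), where f is any computable function of k alone. Vertex Cover parameterized by solution size k is FPT: O(2^k * n). The W-hierarchy (W[1], W[2], ...) classifies parameterized problems by hardness; Clique parameterized by clique size is W[1]-complete.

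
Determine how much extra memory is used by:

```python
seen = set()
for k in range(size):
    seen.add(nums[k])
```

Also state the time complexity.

Space complexity: O(n).
Auxiliary storage grows linearly with the input size n in the worst case.
Time complexity: O(n).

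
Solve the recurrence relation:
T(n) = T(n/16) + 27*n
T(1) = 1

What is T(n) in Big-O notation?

Geometric series: 27*n*(1 + 1/16 + 1/16^2 + ...) = O(n). T(n) = O(n).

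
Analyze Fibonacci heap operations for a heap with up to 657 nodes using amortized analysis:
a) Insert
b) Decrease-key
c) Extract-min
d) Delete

Fibonacci heaps use lazy consolidation. Potential function Phi = t + 2m (t = number of trees, m = marked nodes).
- Insert: O(1) actual, Delta Phi = +1 (one new tree) => O(1) amortized.
- Decrease-key: with c cascading cuts, actual cost is O(c); Delta Phi <= c - 2(c-1) + 2 = 4 - c (c new trees; >= c-1 marks cleared; <= 1 new mark). Amortized O(c) + (4 - c) = O(1).
- Extract-min: O(D(n) + t) actual; consolidation drops t to <= D(n)+1, so Delta Phi pays for the t term. D(n) = O(log n) for n = 657 => O(log n) amortized.
- Delete: decrease-key to -inf then extract-min = O(log n).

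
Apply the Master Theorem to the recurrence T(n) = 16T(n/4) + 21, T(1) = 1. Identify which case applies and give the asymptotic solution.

a=16, b=4, f(n)=21.
log_4(16) = 2 > 0.
Since f(n) = O(n^0) is polynomially smaller than n^2, Case 1 applies.
T(n) = Theta(n^2).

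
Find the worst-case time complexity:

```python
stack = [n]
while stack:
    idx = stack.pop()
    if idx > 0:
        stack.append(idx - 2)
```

Time complexity: O(n).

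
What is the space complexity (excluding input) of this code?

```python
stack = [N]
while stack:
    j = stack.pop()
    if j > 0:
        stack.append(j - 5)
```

Space complexity: O(1).
Only a constant amount of auxiliary storage is used; nothing grows with n.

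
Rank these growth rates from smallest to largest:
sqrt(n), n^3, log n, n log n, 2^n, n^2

Ordered by growth rate: log n < sqrt(n) < n log n < n^2 < n^3 < 2^n.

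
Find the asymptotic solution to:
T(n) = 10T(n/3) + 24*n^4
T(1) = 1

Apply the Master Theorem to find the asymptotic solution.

a=10, b=3, f(n)=24*n^4. log_3(10) = 2.096 < 4. Case 3: T(n) = O(n^4).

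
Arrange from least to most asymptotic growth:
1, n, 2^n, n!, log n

Ordered by growth rate: 1 < log n < n < 2^n < n!.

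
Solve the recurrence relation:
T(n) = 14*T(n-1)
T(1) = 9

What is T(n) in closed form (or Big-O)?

Each step multiplies by 14. T(n) = T(1)*14^(n-1) = 9*14^(n-1).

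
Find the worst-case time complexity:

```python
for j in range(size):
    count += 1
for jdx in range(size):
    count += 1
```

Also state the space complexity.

Time complexity: O(n).
Space complexity: O(1).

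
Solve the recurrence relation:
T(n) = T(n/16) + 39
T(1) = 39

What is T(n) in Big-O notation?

Each step divides n by 16 and adds 39. After log_16(n) steps, T(n) = O(log n).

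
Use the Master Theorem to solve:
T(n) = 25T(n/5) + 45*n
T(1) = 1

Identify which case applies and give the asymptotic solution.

a=25, b=5, f(n)=45*n.
log_5(25) = 2 > 1.
Since f(n) = O(n^1) is polynomially smaller than n^2, Case 1 applies.
T(n) = Theta(n^2).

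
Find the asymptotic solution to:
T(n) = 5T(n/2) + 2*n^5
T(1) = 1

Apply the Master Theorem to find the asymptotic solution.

a=5, b=2, f(n)=2*n^5. log_2(5) = 2.322 < 5. Case 3: T(n) = O(n^5).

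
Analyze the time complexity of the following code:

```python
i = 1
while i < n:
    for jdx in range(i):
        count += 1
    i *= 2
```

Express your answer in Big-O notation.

Time complexity: O(n).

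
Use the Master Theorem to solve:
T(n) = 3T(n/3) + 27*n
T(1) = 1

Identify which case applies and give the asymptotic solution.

a=3, b=3, f(n)=27*n.
log_3(3) = 1, so n^(log_b(a)) = n.
f(n) = Theta(n), so Case 2 applies.
T(n) = Theta(n log n).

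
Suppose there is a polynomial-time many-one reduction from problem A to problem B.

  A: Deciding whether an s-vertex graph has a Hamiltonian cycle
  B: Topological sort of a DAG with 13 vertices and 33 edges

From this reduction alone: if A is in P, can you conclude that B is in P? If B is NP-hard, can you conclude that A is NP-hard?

A poly-time reduction A <=_p B transfers tractability DOWN (B easy => A easy) and hardness UP (A hard => B hard), not the reverse.
From A in P, the reduction alone does NOT give B in P: any problem in P trivially reduces to SAT, yet SAT is not known to be in P.
From B NP-hard, the reduction alone does NOT give A NP-hard: again, easy problems reduce to hard ones.
(Here in fact A is NP-complete and B is in P, so no such reduction is known -- its existence would imply P = NP; the analysis concerns only what the assumed reduction would or would not let you conclude.)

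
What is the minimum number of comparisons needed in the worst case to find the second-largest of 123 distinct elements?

Lower bound: finding the max needs 123-1 comparisons. By the adversary weight-doubling argument, the max must personally win >= ceil(log_2(123)) = 7 comparisons; the 2nd-largest is among those 7 losers, needing 7-1 more comparisons. Total >= 123-1 + 7-1 = 128. A balanced knockout tournament achieves this.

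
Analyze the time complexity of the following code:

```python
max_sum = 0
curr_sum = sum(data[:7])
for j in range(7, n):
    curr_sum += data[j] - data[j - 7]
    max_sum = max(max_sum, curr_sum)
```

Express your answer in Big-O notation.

Time complexity: O(n).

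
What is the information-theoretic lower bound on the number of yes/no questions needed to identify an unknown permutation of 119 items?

There are 119! = 55745857612076058813234317117419771556272886109483581752463927935846946310374691578057284710599874844234646982443450754604453404911734348832487342619913750049708004343808000000000000000000000000000 permutations. Each yes/no question gives at most 1 bit, so at least ceil(log_2(55745857612076058813234317117419771556272886109483581752463927935846946310374691578057284710599874844234646982443450754604453404911734348832487342619913750049708004343808000000000000000000000000000)) = 654 questions are needed.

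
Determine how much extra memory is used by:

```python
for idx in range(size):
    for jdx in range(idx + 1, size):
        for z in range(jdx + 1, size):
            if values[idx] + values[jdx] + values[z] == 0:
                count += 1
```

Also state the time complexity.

Space complexity: O(1).
Only a constant amount of auxiliary storage is used; nothing grows with n.
Time complexity: O(n^3).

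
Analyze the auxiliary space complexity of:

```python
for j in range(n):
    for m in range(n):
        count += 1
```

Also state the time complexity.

Space complexity: O(1).
Only a constant amount of auxiliary storage is used; nothing grows with n.
Time complexity: O(n^2).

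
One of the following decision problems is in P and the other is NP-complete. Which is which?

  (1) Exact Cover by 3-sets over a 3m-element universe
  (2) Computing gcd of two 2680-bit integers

(1) is NP-complete: one of Karp's 21 NP-complete problems.
(2) is P: the Euclidean algorithm runs in polynomial time in the bit-length.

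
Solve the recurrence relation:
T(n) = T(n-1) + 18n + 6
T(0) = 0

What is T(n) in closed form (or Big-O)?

Dominant term in sum is 18*sum(i, i=1..n) = 18*n*(n+1)/2 = O(n^2).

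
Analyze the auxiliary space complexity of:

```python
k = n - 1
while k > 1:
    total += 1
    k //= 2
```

Space complexity: O(1).
Only a constant amount of auxiliary storage is used; nothing grows with n.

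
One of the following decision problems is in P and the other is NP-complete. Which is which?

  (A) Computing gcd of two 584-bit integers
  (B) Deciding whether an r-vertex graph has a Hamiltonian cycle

(A) is P: the Euclidean algorithm runs in polynomial time in the bit-length.
(B) is NP-complete: one of Karp's 21 NP-complete problems.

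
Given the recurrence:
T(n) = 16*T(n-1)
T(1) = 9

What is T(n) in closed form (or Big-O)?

Each step multiplies by 16. T(n) = T(1)*16^(n-1) = 9*16^(n-1).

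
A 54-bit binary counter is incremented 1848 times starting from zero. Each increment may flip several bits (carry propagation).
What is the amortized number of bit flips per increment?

Bit i flips on every 2^i-th increment, so over 1848 increments bit i flips floor(1848/2^i) times. Summing over i: total flips < 2 * 1848. Amortized: < 2 = O(1) per increment.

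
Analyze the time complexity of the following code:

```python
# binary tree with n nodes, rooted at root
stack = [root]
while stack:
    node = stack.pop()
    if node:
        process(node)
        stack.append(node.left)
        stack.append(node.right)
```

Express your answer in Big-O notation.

Time complexity: O(n).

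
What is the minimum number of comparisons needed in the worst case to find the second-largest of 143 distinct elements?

Lower bound: finding the max needs 143-1 comparisons. By the adversary weight-doubling argument, the max must personally win >= ceil(log_2(143)) = 8 comparisons; the 2nd-largest is among those 8 losers, needing 8-1 more comparisons. Total >= 143-1 + 8-1 = 149. A balanced knockout tournament achieves this.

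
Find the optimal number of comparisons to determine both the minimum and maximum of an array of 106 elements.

Naive approach: 210 comparisons (105 for max + 105 for min).
Optimal: Compare elements in pairs first (floor(n/2) = 53 comparisons), then find max among winners and min among losers (52 comparisons each).
Total: ceil(3n/2) - 2 = 157 comparisons. An adversary argument shows this is also a lower bound.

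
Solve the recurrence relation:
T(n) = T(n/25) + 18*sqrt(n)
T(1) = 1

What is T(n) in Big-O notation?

Each level contributes sqrt(n/25^k). Geometric series with ratio 1/sqrt(25) < 1 sums to O(sqrt(n)).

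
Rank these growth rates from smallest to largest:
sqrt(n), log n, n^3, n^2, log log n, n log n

Ordered by growth rate: log log n < log n < sqrt(n) < n log n < n^2 < n^3.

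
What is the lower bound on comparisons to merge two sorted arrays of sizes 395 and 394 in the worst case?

Adversary: with |395 - 394| <= 1 the inputs can be fully interleaved so that every adjacent pair in the merged output comes from different arrays. Then each of the 788 adjacent pairs must be directly compared, or the algorithm cannot determine their relative order. Standard merge meets this bound.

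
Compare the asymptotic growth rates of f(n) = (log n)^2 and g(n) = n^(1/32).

g(n) = n^(1/32) grows faster: any positive power of n dominates any polylog.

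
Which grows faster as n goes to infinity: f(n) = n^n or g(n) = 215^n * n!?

g(n) = 215^n * n! grows faster: by Stirling n! ~ sqrt(2 pi n)(n/e)^n, so 215^n n! / n^n ~ (215/e)^n sqrt(2 pi n) -> infinity since 215/e > 1.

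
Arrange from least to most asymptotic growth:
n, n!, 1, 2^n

Ordered by growth rate: 1 < n < 2^n < n!.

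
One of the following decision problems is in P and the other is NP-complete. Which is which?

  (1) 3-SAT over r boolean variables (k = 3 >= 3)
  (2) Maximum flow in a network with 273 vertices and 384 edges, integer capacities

(1) is NP-complete: 3-SAT is NP-complete (Cook-Levin); k-SAT for k>=3 reduces from 3-SAT.
(2) is P: Edmonds-Karp / push-relabel run in polynomial time.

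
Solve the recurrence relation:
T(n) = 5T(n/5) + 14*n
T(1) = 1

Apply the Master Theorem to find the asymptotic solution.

a=5, b=5, f(n)=14*n. log_5(5) = 1. Case 2: T(n) = O(n log n).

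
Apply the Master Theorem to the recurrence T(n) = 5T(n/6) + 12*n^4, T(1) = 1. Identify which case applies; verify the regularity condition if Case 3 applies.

a=5, b=6, f(n)=12*n^4.
log_6(5) = 0.8982 < 4.
f(n) = Omega(n^(0.8982+epsilon)) for some epsilon > 0, so Case 3 is the candidate.
Regularity: a*f(n/b) = 5*12*(n/6)^4 = (5/1296)*12*n^4 <= c*f(n) with c = 5/1296 < 1. Satisfied.
Case 3: T(n) = Theta(n^4).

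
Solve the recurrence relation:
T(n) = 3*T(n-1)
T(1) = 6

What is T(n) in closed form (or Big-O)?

Each step multiplies by 3. T(n) = T(1)*3^(n-1) = 6*3^(n-1).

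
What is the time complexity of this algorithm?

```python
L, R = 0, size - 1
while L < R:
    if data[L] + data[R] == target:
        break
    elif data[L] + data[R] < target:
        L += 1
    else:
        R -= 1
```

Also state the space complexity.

Time complexity: O(n).
Space complexity: O(1).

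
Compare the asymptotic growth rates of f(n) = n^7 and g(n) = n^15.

g(n) = n^15 grows faster: n^15/n^7 = n^8 -> infinity.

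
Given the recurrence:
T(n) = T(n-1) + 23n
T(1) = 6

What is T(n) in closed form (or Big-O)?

Unrolling: T(n) = 6 + 23*(2 + 3 + ... + n) = 6 + 23*(n(n+1)/2 - 1) = O(n^2).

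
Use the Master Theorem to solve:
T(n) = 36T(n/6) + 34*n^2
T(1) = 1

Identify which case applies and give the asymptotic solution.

a=36, b=6, f(n)=34*n^2.
log_6(36) = 2, so n^(log_b(a)) = n^2.
f(n) = Theta(n^2), so Case 2 applies.
T(n) = Theta(n^2 log n).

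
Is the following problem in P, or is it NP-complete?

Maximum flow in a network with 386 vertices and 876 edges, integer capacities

This problem is in P: Edmonds-Karp / push-relabel run in polynomial time.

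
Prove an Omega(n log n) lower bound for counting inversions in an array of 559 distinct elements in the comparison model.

Decision-tree argument: at any leaf, the comparisons made (with transitivity) must totally order all 559 elements -- otherwise some pair (i,j) is unordered, and an adversary can present two inputs agreeing on every comparison made but with that pair flipped, changing the inversion count by 1, so the leaf's output is wrong on one of them. Hence the tree has >= 559! leaves and height >= log_2(559!) = Omega(n log n). Modified merge sort achieves O(n log n).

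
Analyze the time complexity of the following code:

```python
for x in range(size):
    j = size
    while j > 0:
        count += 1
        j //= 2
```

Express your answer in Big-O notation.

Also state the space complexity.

Time complexity: O(n log n).
Space complexity: O(1).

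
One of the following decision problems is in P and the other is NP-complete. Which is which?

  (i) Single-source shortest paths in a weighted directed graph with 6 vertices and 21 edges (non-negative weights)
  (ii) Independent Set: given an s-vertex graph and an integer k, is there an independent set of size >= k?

(i) is P: Dijkstra's algorithm runs in O((V+E) log V).
(ii) is NP-complete: complement of Clique (with k part of the input).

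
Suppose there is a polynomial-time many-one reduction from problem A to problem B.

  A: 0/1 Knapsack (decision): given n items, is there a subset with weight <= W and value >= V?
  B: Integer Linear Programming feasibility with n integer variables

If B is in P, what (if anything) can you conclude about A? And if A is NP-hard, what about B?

A poly-time reduction A <=_p B means any A-instance can be transformed to a B-instance in poly time.
If B is in P: compose the reduction with B's poly-time algorithm to solve A in poly time, so A is in P.
If A is NP-hard: every NP problem reduces to A, which reduces to B; composing reductions, every NP problem reduces to B, so B is NP-hard.
(Here in fact A is NP-complete and B is NP-complete.)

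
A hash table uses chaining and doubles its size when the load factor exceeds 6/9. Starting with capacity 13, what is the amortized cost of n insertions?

Rehashing occurs when load exceeds 6/9. Total rehash cost is geometric series summing to O(n). Each insertion itself is O(1). Amortized: O(1).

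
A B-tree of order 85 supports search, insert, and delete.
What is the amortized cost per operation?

B-tree of order 85 has height O(log_85 n). Each operation traverses the tree height. Splits during insert and merges during delete are O(1) each and occur at most once per level. Total cost per operation: O(log_85 n).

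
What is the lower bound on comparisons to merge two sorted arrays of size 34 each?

To merge two sorted arrays of size 34, we need at least 67 comparisons in the worst case. An adversary can force every element to be compared.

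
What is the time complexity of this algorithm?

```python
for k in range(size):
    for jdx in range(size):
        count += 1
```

Time complexity: O(n^2).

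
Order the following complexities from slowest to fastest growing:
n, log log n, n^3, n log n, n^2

Ordered by growth rate: log log n < n < n log n < n^2 < n^3.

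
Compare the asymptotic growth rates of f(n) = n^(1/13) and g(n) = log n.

f(n) = n^(1/13) grows faster: any positive power of n dominates log n.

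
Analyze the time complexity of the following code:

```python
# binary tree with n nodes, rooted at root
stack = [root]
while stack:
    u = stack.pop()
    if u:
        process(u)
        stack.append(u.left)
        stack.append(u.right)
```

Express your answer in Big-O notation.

Time complexity: O(n).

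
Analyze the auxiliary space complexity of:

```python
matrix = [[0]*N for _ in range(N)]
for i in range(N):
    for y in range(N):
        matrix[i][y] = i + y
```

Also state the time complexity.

Space complexity: O(n^2).
A 2D structure of size n x n is allocated.
Time complexity: O(n^2).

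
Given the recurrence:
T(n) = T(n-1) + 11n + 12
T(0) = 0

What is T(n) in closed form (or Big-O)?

Dominant term in sum is 11*sum(i, i=1..n) = 11*n*(n+1)/2 = O(n^2).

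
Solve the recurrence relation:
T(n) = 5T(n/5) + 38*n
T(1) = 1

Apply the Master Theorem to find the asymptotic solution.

a=5, b=5, f(n)=38*n. log_5(5) = 1. Case 2: T(n) = O(n log n).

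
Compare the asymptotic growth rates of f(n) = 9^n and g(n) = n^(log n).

f(n) = 9^n grows faster: take logs: log(n^(log n)) = (log n)^2, log(9^n) = n log 9; n dominates (log n)^2.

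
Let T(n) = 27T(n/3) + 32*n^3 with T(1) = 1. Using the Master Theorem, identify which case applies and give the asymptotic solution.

a=27, b=3, f(n)=32*n^3.
log_3(27) = 3, so n^(log_b(a)) = n^3.
f(n) = Theta(n^3), so Case 2 applies.
T(n) = Theta(n^3 log n).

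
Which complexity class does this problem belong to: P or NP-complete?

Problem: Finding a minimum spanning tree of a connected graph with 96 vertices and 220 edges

This problem is in P: Kruskal's / Prim's algorithms run in polynomial time.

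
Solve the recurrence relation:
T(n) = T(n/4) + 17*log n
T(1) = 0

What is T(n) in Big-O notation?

Each of the log_4(n) levels adds O(log n). T(n) = O(log^2 n).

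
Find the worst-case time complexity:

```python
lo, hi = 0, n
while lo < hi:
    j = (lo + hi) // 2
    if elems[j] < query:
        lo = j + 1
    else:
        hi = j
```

Time complexity: O(log n).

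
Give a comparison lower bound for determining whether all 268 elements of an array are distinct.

In the algebraic decision-tree model, the YES region for element distinctness on 268 elements has 268! connected components (one per ordering). Ben-Or's theorem then gives a lower bound of Omega(log(n!)) = Omega(n log n).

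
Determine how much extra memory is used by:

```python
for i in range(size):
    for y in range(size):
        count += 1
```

Space complexity: O(1).
Only a constant amount of auxiliary storage is used; nothing grows with n.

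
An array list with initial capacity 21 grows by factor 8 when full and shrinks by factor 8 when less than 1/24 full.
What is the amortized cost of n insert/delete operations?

Using potential function Phi = |8*size - capacity|. Resizing costs are offset by potential release. Amortized O(1) per operation.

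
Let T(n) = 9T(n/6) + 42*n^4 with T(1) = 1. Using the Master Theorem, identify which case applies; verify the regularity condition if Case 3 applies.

a=9, b=6, f(n)=42*n^4.
log_6(9) = 1.226 < 4.
f(n) = Omega(n^(1.226+epsilon)) for some epsilon > 0, so Case 3 is the candidate.
Regularity: a*f(n/b) = 9*42*(n/6)^4 = (9/1296)*42*n^4 <= c*f(n) with c = 9/1296 < 1. Satisfied.
Case 3: T(n) = Theta(n^4).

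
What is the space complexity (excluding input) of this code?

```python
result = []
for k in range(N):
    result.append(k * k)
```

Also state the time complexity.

Space complexity: O(n).
Auxiliary storage grows linearly with the input size n in the worst case.
Time complexity: O(n).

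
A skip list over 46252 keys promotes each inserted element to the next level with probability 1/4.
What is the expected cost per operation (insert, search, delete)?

Expected number of levels is O(log_4(46252)) = O(log n). A search visits O(1) expected nodes per level over O(log n) levels. Insert/delete are a search plus O(1) pointer updates per level. Expected O(log n) per operation.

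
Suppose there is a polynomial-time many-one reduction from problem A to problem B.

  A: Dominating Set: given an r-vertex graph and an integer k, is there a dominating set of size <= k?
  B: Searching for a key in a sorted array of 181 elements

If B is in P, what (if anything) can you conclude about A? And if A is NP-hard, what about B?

A poly-time reduction A <=_p B means any A-instance can be transformed to a B-instance in poly time.
If B is in P: compose the reduction with B's poly-time algorithm to solve A in poly time, so A is in P.
If A is NP-hard: every NP problem reduces to A, which reduces to B; composing reductions, every NP problem reduces to B, so B is NP-hard.
(Here in fact A is NP-complete and B is in P, so no such reduction is known -- its existence would imply P = NP; the analysis concerns only what the assumed reduction would or would not let you conclude.)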